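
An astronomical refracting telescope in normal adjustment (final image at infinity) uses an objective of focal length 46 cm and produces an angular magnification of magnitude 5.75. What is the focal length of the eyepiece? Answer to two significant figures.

8.0 cm

|M| = f_obj/f_eye, so f_eye = f_obj/|M| = 46/5.75 = 8.000 cm.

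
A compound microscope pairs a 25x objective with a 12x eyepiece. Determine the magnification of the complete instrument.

300

The overall magnification of a compound microscope is the product of the objective and eyepiece magnifications:
M = M_obj x M_eye = 25 x 12 = 300.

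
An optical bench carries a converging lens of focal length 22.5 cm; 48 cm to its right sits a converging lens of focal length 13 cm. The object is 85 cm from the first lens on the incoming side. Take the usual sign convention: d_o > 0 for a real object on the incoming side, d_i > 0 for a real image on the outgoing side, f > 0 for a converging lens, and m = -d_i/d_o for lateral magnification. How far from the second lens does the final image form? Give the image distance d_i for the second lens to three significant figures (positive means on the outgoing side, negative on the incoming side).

Applying the thin-lens equation to the first lens, 1/22.5 = 1/85 + 1/d_i1, which gives d_i1 = 30.600 cm.
That image sits 17.400 cm in front of the second lens, so d_o2 = 17.400 cm.
Applying the thin-lens equation again with f_2 = 13 cm and d_o2 = 17.400 cm gives d_i2 = 51.409 cm.

51.4 cm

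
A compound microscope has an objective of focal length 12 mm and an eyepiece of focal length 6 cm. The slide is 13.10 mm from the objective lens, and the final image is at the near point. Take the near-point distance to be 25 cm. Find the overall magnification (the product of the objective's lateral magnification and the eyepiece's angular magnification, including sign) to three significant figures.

-56.4

Convert to cm: f_obj = 12 mm = 1.2 cm; d_o = 13.10 mm = 1.31 cm.
Objective: 1/d_i = 1/f_obj - 1/d_o = 1/1.2 - 1/1.31 = 0.06997 cm^-1, so d_i = 14.291 cm.
m_obj = -d_i/d_o = -14.291/1.31 = -10.909.
Eyepiece angular magnification (image at near point): M_eye = 1 + D/f_e = 1 + 25/6 = 5.167.
Overall M = m_obj x M_eye = (-10.909)(5.167) = -56.36.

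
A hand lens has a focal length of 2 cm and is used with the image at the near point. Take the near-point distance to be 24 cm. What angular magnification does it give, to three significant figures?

M = 1 + D/f = 1 + 24/2 = 13.000.

13.0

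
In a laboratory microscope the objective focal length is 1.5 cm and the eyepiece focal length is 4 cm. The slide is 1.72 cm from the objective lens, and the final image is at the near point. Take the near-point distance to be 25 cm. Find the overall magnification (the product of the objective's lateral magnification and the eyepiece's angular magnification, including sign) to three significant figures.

Objective: 1/d_i = 1/f_obj - 1/d_o = 1/1.5 - 1/1.72 = 0.08527 cm^-1, so d_i = 11.727 cm.
m_obj = -d_i/d_o = -11.727/1.72 = -6.818.
Eyepiece angular magnification (image at near point): M_eye = 1 + D/f_e = 1 + 25/4 = 7.250.
Overall M = m_obj x M_eye = (-6.818)(7.250) = -49.43.

-49.4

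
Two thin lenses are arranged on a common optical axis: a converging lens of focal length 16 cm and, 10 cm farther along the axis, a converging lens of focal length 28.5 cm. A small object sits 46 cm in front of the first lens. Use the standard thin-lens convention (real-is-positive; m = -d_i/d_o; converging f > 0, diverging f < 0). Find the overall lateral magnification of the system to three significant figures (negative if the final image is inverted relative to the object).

First lens: d_i1 = 1/(1/16 - 1/46) = 24.533 cm.
m_1 = -(24.533)/46 = -0.5333.
This image would form 24.533 cm past lens 1, i.e. 14.533 cm beyond lens 2, so it is a virtual object for lens 2: d_o2 = 10 - 24.533 = -14.533 cm.
Second lens: d_i2 = 1/(1/28.5 - 1/(-14.533)) = 9.625 cm.
m_2 = -(9.625)/(-14.533) = 0.6623.
Total m = m_1 x m_2 = (-0.5333)(0.6623) = -0.3532.

-0.353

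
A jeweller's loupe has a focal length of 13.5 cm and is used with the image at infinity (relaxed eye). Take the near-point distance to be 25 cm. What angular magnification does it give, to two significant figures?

1.9

M = D/f = 25/13.5 = 1.852.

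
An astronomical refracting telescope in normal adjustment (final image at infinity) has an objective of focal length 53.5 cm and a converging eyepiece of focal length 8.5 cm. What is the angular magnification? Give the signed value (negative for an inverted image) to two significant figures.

M = -f_obj/f_eye = -53.5/(8.5) = -6.294.

-6.3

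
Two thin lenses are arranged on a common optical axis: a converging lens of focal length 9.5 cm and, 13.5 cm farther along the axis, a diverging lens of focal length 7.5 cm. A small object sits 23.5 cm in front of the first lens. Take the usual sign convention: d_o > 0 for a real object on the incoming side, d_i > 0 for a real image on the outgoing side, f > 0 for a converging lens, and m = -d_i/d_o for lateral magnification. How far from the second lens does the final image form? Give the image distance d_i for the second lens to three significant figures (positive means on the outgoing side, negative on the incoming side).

3.63 cm

Lens 1: 1/d_i1 = 1/f_1 - 1/d_o1 = 1/9.5 - 1/23.5 = 0.06271 cm^-1, so d_i1 = 15.946 cm.
Since 15.946 cm > 13.5 cm, the first image lies past the second lens and serves as a virtual object: d_o2 = L - d_i1 = -2.446 cm.
Lens 2: 1/d_i2 = 1/f_2 - 1/d_o2 = 1/(-7.5) - 1/(-2.446) = 0.27543 cm^-1, so d_i2 = 3.631 cm.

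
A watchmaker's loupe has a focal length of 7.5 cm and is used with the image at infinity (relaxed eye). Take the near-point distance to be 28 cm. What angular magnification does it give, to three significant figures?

M = D/f = 28/7.5 = 3.733.

3.73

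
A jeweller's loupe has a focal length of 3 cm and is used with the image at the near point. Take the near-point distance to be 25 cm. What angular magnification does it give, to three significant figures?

M = 1 + D/f = 1 + 25/3 = 9.333.

9.33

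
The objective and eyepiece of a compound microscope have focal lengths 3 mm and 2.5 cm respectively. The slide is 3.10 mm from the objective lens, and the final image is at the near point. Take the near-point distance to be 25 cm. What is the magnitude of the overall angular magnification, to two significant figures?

Convert to cm: f_obj = 3 mm = 0.3 cm; d_o = 3.10 mm = 0.31 cm.
Objective: 1/d_i = 1/f_obj - 1/d_o = 1/0.3 - 1/0.31 = 0.10753 cm^-1, so d_i = 9.300 cm.
m_obj = -d_i/d_o = -9.300/0.31 = -30.000.
Eyepiece angular magnification (image at near point): M_eye = 1 + D/f_e = 1 + 25/2.5 = 11.000.
Overall M = m_obj x M_eye = (-30.000)(11.000) = -330.00.
|M| = 330.00.

330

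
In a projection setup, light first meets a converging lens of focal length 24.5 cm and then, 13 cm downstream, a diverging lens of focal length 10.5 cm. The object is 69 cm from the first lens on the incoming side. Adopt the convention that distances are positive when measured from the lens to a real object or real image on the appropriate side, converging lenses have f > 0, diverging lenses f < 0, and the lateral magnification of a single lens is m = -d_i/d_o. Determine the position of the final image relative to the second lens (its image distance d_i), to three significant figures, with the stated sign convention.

-18.1 cm

Lens 1: 1/d_i1 = 1/f_1 - 1/d_o1 = 1/24.5 - 1/69 = 0.02632 cm^-1, so d_i1 = 37.989 cm.
Since 37.989 cm > 13 cm, the first image lies past the second lens and serves as a virtual object: d_o2 = L - d_i1 = -24.989 cm.
Lens 2: 1/d_i2 = 1/f_2 - 1/d_o2 = 1/(-10.5) - 1/(-24.989) = -0.05522 cm^-1, so d_i2 = -18.109 cm.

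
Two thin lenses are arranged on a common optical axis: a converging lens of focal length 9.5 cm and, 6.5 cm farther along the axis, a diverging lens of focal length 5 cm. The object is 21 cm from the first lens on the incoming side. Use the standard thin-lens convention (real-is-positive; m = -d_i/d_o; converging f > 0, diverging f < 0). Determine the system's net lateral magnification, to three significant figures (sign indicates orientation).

0.706

First lens: d_i1 = 1/(1/9.5 - 1/21) = 17.348 cm.
m_1 = -(17.348)/21 = -0.8261.
This image would form 17.348 cm past lens 1, i.e. 10.848 cm beyond lens 2, so it is a virtual object for lens 2: d_o2 = 6.5 - 17.348 = -10.848 cm.
Second lens: d_i2 = 1/(1/(-5) - 1/(-10.848)) = -9.275 cm.
m_2 = -(-9.275)/(-10.848) = -0.8550.
Total m = m_1 x m_2 = (-0.8261)(-0.8550) = 0.7063.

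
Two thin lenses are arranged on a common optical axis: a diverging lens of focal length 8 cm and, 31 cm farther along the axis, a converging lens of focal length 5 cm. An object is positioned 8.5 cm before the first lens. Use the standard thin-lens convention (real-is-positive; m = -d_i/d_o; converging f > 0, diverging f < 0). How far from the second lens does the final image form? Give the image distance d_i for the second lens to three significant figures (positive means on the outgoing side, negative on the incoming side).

Lens 1: 1/d_i1 = 1/f_1 - 1/d_o1 = 1/(-8) - 1/8.5 = -0.24265 cm^-1, so d_i1 = -4.121 cm.
With d_i1 < 0 the first image is virtual and lies on the object side; the object distance for lens 2 is d_o2 = 31 - (-4.121) = 35.121 cm.
Lens 2: 1/d_i2 = 1/f_2 - 1/d_o2 = 1/5 - 1/(35.121) = 0.17153 cm^-1, so d_i2 = 5.830 cm.

5.83 cm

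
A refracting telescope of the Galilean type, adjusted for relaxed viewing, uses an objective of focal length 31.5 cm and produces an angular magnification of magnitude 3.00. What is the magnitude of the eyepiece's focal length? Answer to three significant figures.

10.5 cm

|M| = f_obj/|f_eye|, so |f_eye| = f_obj/|M| = 31.5/3.0 = 10.500 cm.
(The eyepiece is diverging, so its signed focal length is -10.500 cm.)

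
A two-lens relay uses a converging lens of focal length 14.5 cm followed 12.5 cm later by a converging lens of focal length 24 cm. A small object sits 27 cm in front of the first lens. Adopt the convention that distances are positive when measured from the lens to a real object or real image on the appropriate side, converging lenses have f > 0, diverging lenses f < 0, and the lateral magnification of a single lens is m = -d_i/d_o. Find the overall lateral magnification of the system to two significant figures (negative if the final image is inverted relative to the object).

Lens 1: 1/d_i1 = 1/f_1 - 1/d_o1 = 1/14.5 - 1/27 = 0.03193 cm^-1, so d_i1 = 31.320 cm.
m_1 = -(31.320)/27 = -1.1600.
This image would form 31.320 cm past lens 1, i.e. 18.820 cm beyond lens 2, so it is a virtual object for lens 2: d_o2 = 12.5 - 31.320 = -18.820 cm.
Lens 2: 1/d_i2 = 1/f_2 - 1/d_o2 = 1/24 - 1/(-18.820) = 0.09480 cm^-1, so d_i2 = 10.548 cm.
m_2 = -(10.548)/(-18.820) = 0.5605.
Overall magnification: m = m_1 m_2 = -0.6502.

-0.65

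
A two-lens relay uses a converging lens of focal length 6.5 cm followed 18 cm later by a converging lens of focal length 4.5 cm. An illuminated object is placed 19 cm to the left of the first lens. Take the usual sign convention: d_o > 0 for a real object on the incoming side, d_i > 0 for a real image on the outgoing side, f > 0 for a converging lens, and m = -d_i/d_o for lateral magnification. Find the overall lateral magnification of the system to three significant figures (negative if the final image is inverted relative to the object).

Applying the thin-lens equation to the first lens, 1/6.5 = 1/19 + 1/d_i1, which gives d_i1 = 9.880 cm.
Its lateral magnification is m_1 = -d_i1/d_o1 = -(9.880)/19 = -0.5200.
Object distance for lens 2: d_o2 = 18 - 9.880 = 8.120 cm.
Applying the thin-lens equation again with f_2 = 4.5 cm and d_o2 = 8.120 cm gives d_i2 = 10.094 cm.
m_2 = -(10.094)/(8.120) = -1.2431.
The system's lateral magnification is m_1 m_2 = (-0.5200)(-1.2431) = 0.6464.

0.646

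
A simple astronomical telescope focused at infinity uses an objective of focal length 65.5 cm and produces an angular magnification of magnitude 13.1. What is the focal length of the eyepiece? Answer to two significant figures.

|M| = f_obj/f_eye, so f_eye = f_obj/|M| = 65.5/13.1 = 5.000 cm.

5.0 cm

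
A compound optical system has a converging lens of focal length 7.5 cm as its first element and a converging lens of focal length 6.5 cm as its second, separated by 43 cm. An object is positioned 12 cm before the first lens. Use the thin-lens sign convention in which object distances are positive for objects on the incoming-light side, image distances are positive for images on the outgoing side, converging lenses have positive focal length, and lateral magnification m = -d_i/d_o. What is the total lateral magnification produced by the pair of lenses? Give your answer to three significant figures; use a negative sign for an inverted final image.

0.657

First lens: d_i1 = 1/(1/7.5 - 1/12) = 20.000 cm.
m_1 = -(20.000)/12 = -1.6667.
Object distance for lens 2: d_o2 = 43 - 20.000 = 23.000 cm.
Second lens: d_i2 = 1/(1/6.5 - 1/(23.000)) = 9.061 cm.
m_2 = -(9.061)/(23.000) = -0.3939.
Overall magnification: m = m_1 m_2 = 0.6566.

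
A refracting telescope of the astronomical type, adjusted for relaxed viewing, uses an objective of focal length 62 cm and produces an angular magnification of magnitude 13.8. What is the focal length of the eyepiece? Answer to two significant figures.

|M| = f_obj/f_eye, so f_eye = f_obj/|M| = 62/13.8 = 4.493 cm.

4.5 cm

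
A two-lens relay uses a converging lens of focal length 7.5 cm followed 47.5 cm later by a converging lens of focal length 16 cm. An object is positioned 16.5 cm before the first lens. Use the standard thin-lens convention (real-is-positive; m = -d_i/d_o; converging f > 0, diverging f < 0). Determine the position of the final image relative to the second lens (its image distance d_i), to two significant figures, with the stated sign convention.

30 cm

First lens: d_i1 = 1/(1/7.5 - 1/16.5) = 13.750 cm.
Object distance for lens 2: d_o2 = 47.5 - 13.750 = 33.750 cm.
Second lens: d_i2 = 1/(1/16 - 1/(33.750)) = 30.423 cm.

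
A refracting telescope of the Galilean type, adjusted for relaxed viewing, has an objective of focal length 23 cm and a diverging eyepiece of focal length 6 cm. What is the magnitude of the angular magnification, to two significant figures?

3.8

|M| = f_obj/|f_eye| = 23/6 = 3.833.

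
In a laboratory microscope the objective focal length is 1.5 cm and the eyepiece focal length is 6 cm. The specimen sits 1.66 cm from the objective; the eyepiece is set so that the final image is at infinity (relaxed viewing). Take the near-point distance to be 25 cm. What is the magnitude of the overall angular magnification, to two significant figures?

Objective: 1/d_i = 1/f_obj - 1/d_o = 1/1.5 - 1/1.66 = 0.06426 cm^-1, so d_i = 15.563 cm.
m_obj = -d_i/d_o = -15.563/1.66 = -9.375.
Eyepiece angular magnification (image at infinity): M_eye = D/f_e = 25/6 = 4.167.
Overall M = m_obj x M_eye = (-9.375)(4.167) = -39.06.
|M| = 39.06.

39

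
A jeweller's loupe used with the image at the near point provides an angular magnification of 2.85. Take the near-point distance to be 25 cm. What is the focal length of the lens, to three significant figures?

For the image at the near point, M = 1 + D/f.
f = D/(M - 1) = 25/(2.85 - 1) = 13.514 cm.

13.5 cm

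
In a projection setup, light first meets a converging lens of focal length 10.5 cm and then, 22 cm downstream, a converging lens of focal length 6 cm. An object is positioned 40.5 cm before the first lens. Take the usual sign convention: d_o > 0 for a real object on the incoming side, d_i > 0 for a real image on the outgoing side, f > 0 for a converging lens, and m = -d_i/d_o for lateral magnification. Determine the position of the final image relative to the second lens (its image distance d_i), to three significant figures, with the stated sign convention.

Applying the thin-lens equation to the first lens, 1/10.5 = 1/40.5 + 1/d_i1, which gives d_i1 = 14.175 cm.
The intermediate image is 14.175 cm to the right of lens 1, so d_o2 = L - d_i1 = 22 - 14.175 = 7.825 cm.
Applying the thin-lens equation again with f_2 = 6 cm and d_o2 = 7.825 cm gives d_i2 = 25.726 cm.

25.7 cm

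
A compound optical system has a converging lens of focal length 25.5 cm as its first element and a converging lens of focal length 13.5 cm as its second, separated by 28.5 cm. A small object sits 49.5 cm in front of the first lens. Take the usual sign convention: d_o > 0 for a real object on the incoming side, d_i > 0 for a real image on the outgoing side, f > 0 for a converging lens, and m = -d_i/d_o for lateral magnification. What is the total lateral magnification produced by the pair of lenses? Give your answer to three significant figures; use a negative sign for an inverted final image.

-0.382

Applying the thin-lens equation to the first lens, 1/25.5 = 1/49.5 + 1/d_i1, which gives d_i1 = 52.594 cm.
Its lateral magnification is m_1 = -d_i1/d_o1 = -(52.594)/49.5 = -1.0625.
This image would form 52.594 cm past lens 1, i.e. 24.094 cm beyond lens 2, so it is a virtual object for lens 2: d_o2 = 28.5 - 52.594 = -24.094 cm.
Applying the thin-lens equation again with f_2 = 13.5 cm and d_o2 = -24.094 cm gives d_i2 = 8.652 cm.
m_2 = -(8.652)/(-24.094) = 0.3591.
The system's lateral magnification is m_1 m_2 = (-1.0625)(0.3591) = -0.3815.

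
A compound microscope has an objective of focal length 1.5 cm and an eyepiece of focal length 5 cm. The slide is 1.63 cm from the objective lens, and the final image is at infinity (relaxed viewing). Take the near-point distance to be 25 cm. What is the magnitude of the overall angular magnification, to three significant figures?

57.7

Objective: 1/d_i = 1/f_obj - 1/d_o = 1/1.5 - 1/1.63 = 0.05317 cm^-1, so d_i = 18.808 cm.
m_obj = -d_i/d_o = -18.808/1.63 = -11.538.
Eyepiece angular magnification (image at infinity): M_eye = D/f_e = 25/5 = 5.000.
Overall M = m_obj x M_eye = (-11.538)(5.000) = -57.69.
|M| = 57.69.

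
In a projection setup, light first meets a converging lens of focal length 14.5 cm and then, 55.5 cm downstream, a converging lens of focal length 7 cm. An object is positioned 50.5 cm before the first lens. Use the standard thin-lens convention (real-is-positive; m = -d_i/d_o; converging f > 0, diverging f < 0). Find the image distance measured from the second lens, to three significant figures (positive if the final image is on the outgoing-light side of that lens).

8.74 cm

Lens 1: 1/d_i1 = 1/f_1 - 1/d_o1 = 1/14.5 - 1/50.5 = 0.04916 cm^-1, so d_i1 = 20.340 cm.
That image sits 35.160 cm in front of the second lens, so d_o2 = 35.160 cm.
Lens 2: 1/d_i2 = 1/f_2 - 1/d_o2 = 1/7 - 1/(35.160) = 0.11442 cm^-1, so d_i2 = 8.740 cm.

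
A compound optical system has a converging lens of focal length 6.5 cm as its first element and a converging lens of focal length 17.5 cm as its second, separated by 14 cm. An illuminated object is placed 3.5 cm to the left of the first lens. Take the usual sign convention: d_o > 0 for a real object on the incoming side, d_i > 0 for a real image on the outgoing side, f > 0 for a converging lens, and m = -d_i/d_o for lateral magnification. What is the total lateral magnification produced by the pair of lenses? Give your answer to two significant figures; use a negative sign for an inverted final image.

-9.3

First lens: d_i1 = 1/(1/6.5 - 1/3.5) = -7.583 cm.
m_1 = -(-7.583)/3.5 = 2.1667.
The intermediate image is virtual, 7.583 cm to the left of lens 1, so d_o2 = L - d_i1 = 14 - (-7.583) = 21.583 cm.
Second lens: d_i2 = 1/(1/17.5 - 1/(21.583)) = 92.500 cm.
m_2 = -(92.500)/(21.583) = -4.2857.
The system's lateral magnification is m_1 m_2 = (2.1667)(-4.2857) = -9.2857.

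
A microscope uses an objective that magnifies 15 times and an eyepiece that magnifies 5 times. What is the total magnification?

75

The overall magnification of a compound microscope is the product of the objective and eyepiece magnifications:
M = M_obj x M_eye = 15 x 5 = 75.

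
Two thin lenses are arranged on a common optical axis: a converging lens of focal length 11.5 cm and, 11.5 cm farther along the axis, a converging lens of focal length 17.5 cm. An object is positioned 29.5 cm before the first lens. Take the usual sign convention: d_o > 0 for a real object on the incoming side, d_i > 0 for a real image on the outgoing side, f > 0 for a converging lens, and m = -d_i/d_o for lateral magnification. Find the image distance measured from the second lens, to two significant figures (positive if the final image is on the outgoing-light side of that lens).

5.2 cm

Applying the thin-lens equation to the first lens, 1/11.5 = 1/29.5 + 1/d_i1, which gives d_i1 = 18.847 cm.
This image would form 18.847 cm past lens 1, i.e. 7.347 cm beyond lens 2, so it is a virtual object for lens 2: d_o2 = 11.5 - 18.847 = -7.347 cm.
Applying the thin-lens equation again with f_2 = 17.5 cm and d_o2 = -7.347 cm gives d_i2 = 5.175 cm.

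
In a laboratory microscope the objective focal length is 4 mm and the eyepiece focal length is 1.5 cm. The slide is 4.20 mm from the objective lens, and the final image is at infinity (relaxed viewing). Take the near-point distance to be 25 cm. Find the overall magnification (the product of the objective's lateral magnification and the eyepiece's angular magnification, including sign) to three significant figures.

Convert to cm: f_obj = 4 mm = 0.4 cm; d_o = 4.20 mm = 0.42 cm.
Objective: 1/d_i = 1/f_obj - 1/d_o = 1/0.4 - 1/0.42 = 0.11905 cm^-1, so d_i = 8.400 cm.
m_obj = -d_i/d_o = -8.400/0.42 = -20.000.
Eyepiece angular magnification (image at infinity): M_eye = D/f_e = 25/1.5 = 16.667.
Overall M = m_obj x M_eye = (-20.000)(16.667) = -333.33.

-333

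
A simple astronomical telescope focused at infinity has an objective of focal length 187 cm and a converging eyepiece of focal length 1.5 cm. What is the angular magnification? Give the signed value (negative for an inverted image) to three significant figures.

-125

M = -f_obj/f_eye = -187/(1.5) = -124.667.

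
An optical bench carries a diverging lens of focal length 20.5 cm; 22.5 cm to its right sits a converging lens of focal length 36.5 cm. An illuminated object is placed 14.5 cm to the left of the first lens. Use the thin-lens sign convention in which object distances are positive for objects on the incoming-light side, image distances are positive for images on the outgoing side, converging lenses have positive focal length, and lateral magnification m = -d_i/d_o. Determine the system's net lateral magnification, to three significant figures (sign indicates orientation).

3.88

Lens 1: 1/d_i1 = 1/f_1 - 1/d_o1 = 1/(-20.5) - 1/14.5 = -0.11775 cm^-1, so d_i1 = -8.493 cm.
m_1 = -(-8.493)/14.5 = 0.5857.
The intermediate image is virtual, 8.493 cm to the left of lens 1, so d_o2 = L - d_i1 = 22.5 - (-8.493) = 30.993 cm.
Lens 2: 1/d_i2 = 1/f_2 - 1/d_o2 = 1/36.5 - 1/(30.993) = -0.00487 cm^-1, so d_i2 = -205.413 cm.
m_2 = -(-205.413)/(30.993) = 6.6278.
Overall magnification: m = m_1 m_2 = 3.8820.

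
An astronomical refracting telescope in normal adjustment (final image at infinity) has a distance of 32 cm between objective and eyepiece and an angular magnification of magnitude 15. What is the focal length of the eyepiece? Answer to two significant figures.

2.0 cm

In normal adjustment the tube length equals f_obj + f_eye and |M| = f_obj/f_eye.
So f_obj = 15 f_eye and 15 f_eye + f_eye = 32 cm, giving f_eye = 32/16 = 2.000 cm and f_obj = 30.000 cm.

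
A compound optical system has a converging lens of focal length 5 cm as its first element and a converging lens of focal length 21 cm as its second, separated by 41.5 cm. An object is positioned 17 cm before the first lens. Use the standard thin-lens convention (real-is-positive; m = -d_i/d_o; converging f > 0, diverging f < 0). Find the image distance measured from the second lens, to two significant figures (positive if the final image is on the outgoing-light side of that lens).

54 cm

First lens: d_i1 = 1/(1/5 - 1/17) = 7.083 cm.
That image sits 34.417 cm in front of the second lens, so d_o2 = 34.417 cm.
Second lens: d_i2 = 1/(1/21 - 1/(34.417)) = 53.870 cm.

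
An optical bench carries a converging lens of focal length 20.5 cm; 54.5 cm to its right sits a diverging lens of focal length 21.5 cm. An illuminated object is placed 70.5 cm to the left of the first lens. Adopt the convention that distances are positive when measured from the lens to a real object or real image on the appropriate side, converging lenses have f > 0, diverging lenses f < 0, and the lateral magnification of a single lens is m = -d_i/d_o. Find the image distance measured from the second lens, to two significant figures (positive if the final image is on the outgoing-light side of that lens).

Lens 1: 1/d_i1 = 1/f_1 - 1/d_o1 = 1/20.5 - 1/70.5 = 0.03460 cm^-1, so d_i1 = 28.905 cm.
That image sits 25.595 cm in front of the second lens, so d_o2 = 25.595 cm.
Lens 2: 1/d_i2 = 1/f_2 - 1/d_o2 = 1/(-21.5) - 1/(25.595) = -0.08558 cm^-1, so d_i2 = -11.685 cm.

-12 cm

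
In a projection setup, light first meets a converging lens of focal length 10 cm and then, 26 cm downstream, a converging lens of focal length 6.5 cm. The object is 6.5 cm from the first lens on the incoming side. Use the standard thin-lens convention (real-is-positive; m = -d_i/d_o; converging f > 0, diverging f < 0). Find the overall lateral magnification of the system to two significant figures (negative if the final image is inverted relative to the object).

-0.49

Applying the thin-lens equation to the first lens, 1/10 = 1/6.5 + 1/d_i1, which gives d_i1 = -18.571 cm.
Its lateral magnification is m_1 = -d_i1/d_o1 = -(-18.571)/6.5 = 2.8571.
The intermediate image is virtual, 18.571 cm to the left of lens 1, so d_o2 = L - d_i1 = 26 - (-18.571) = 44.571 cm.
Applying the thin-lens equation again with f_2 = 6.5 cm and d_o2 = 44.571 cm gives d_i2 = 7.610 cm.
m_2 = -(7.610)/(44.571) = -0.1707.
Overall magnification: m = m_1 m_2 = -0.4878.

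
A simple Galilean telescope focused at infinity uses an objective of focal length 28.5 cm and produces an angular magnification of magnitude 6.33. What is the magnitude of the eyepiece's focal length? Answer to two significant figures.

4.5 cm

|M| = f_obj/|f_eye|, so |f_eye| = f_obj/|M| = 28.5/6.33 = 4.502 cm.
(The eyepiece is diverging, so its signed focal length is -4.502 cm.)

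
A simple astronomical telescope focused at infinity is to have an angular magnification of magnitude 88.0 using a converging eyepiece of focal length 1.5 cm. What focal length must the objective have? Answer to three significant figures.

|M| = f_obj/|f_eye|, so f_obj = |M| x |f_eye| = 88.0 x 1.5 = 132.000 cm.

132 cm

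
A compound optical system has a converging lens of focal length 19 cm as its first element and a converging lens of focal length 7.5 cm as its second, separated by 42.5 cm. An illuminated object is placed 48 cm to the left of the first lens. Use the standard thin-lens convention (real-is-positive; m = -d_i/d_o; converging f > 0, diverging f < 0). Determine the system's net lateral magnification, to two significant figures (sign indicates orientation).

First lens: d_i1 = 1/(1/19 - 1/48) = 31.448 cm.
m_1 = -(31.448)/48 = -0.6552.
Object distance for lens 2: d_o2 = 42.5 - 31.448 = 11.052 cm.
Second lens: d_i2 = 1/(1/7.5 - 1/(11.052)) = 23.337 cm.
m_2 = -(23.337)/(11.052) = -2.1117.
Overall magnification: m = m_1 m_2 = 1.3835.

1.4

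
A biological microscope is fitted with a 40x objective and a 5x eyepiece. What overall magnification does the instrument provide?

The overall magnification of a compound microscope is the product of the objective and eyepiece magnifications:
M = M_obj x M_eye = 40 x 5 = 200.

200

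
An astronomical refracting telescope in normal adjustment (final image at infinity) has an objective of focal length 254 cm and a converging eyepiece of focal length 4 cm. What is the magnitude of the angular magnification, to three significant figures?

63.5

|M| = f_obj/|f_eye| = 254/4 = 63.500.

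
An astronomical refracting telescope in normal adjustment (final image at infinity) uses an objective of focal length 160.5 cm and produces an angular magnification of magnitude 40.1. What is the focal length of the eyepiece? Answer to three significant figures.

4.00 cm

|M| = f_obj/f_eye, so f_eye = f_obj/|M| = 160.5/40.1 = 4.002 cm.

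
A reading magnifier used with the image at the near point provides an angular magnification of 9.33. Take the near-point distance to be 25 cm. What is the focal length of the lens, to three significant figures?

For the image at the near point, M = 1 + D/f.
f = D/(M - 1) = 25/(9.33 - 1) = 3.001 cm.

3.00 cm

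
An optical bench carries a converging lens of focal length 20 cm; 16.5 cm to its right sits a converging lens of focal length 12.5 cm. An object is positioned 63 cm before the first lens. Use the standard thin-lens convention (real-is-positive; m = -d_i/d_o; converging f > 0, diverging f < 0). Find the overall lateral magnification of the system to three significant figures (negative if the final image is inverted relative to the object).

-0.230

Lens 1: 1/d_i1 = 1/f_1 - 1/d_o1 = 1/20 - 1/63 = 0.03413 cm^-1, so d_i1 = 29.302 cm.
m_1 = -(29.302)/63 = -0.4651.
Since 29.302 cm > 16.5 cm, the first image lies past the second lens and serves as a virtual object: d_o2 = L - d_i1 = -12.802 cm.
Lens 2: 1/d_i2 = 1/f_2 - 1/d_o2 = 1/12.5 - 1/(-12.802) = 0.15811 cm^-1, so d_i2 = 6.325 cm.
m_2 = -(6.325)/(-12.802) = 0.4940.
Total m = m_1 x m_2 = (-0.4651)(0.4940) = -0.2298.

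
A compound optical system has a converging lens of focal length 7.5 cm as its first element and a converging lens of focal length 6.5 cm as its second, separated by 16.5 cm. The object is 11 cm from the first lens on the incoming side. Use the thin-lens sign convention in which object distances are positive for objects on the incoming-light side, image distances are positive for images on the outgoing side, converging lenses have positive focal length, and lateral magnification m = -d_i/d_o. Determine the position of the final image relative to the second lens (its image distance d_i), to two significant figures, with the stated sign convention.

3.4 cm

Lens 1: 1/d_i1 = 1/f_1 - 1/d_o1 = 1/7.5 - 1/11 = 0.04242 cm^-1, so d_i1 = 23.571 cm.
This image would form 23.571 cm past lens 1, i.e. 7.071 cm beyond lens 2, so it is a virtual object for lens 2: d_o2 = 16.5 - 23.571 = -7.071 cm.
Lens 2: 1/d_i2 = 1/f_2 - 1/d_o2 = 1/6.5 - 1/(-7.071) = 0.29526 cm^-1, so d_i2 = 3.387 cm.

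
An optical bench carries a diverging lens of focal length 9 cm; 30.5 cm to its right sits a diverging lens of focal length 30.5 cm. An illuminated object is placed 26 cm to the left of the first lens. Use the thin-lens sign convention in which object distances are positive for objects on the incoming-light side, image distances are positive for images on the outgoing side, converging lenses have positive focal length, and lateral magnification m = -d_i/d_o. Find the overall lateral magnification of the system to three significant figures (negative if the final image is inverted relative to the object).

0.116

Applying the thin-lens equation to the first lens, 1/(-9) = 1/26 + 1/d_i1, which gives d_i1 = -6.686 cm.
Its lateral magnification is m_1 = -d_i1/d_o1 = -(-6.686)/26 = 0.2571.
The intermediate image is virtual, 6.686 cm to the left of lens 1, so d_o2 = L - d_i1 = 30.5 - (-6.686) = 37.186 cm.
Applying the thin-lens equation again with f_2 = -30.5 cm and d_o2 = 37.186 cm gives d_i2 = -16.756 cm.
m_2 = -(-16.756)/(37.186) = 0.4506.
The system's lateral magnification is m_1 m_2 = (0.2571)(0.4506) = 0.1159.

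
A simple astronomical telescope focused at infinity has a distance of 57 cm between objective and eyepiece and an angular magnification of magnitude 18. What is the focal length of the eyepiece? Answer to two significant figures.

In normal adjustment the tube length equals f_obj + f_eye and |M| = f_obj/f_eye.
So f_obj = 18 f_eye and 18 f_eye + f_eye = 57 cm, giving f_eye = 57/19 = 3.000 cm and f_obj = 54.000 cm.

3.0 cm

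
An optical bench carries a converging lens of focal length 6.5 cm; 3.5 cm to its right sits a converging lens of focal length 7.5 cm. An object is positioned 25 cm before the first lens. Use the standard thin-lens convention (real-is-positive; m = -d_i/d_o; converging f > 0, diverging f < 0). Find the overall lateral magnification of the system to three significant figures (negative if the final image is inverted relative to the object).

First lens: d_i1 = 1/(1/6.5 - 1/25) = 8.784 cm.
m_1 = -(8.784)/25 = -0.3514.
Since 8.784 cm > 3.5 cm, the first image lies past the second lens and serves as a virtual object: d_o2 = L - d_i1 = -5.284 cm.
Second lens: d_i2 = 1/(1/7.5 - 1/(-5.284)) = 3.100 cm.
m_2 = -(3.100)/(-5.284) = 0.5867.
Overall magnification: m = m_1 m_2 = -0.2061.

-0.206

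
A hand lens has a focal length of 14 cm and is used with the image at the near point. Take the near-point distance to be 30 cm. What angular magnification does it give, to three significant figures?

M = 1 + D/f = 1 + 30/14 = 3.143.

3.14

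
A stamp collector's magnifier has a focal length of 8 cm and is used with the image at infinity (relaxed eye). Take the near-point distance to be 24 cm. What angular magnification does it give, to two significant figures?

M = D/f = 24/8 = 3.000.

3.0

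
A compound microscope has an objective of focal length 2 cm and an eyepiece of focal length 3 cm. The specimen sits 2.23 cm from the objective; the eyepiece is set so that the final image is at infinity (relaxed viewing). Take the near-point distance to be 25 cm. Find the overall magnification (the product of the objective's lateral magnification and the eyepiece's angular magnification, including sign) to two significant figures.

Objective: 1/d_i = 1/f_obj - 1/d_o = 1/2 - 1/2.23 = 0.05157 cm^-1, so d_i = 19.391 cm.
m_obj = -d_i/d_o = -19.391/2.23 = -8.696.
Eyepiece angular magnification (image at infinity): M_eye = D/f_e = 25/3 = 8.333.
Overall M = m_obj x M_eye = (-8.696)(8.333) = -72.46.

-72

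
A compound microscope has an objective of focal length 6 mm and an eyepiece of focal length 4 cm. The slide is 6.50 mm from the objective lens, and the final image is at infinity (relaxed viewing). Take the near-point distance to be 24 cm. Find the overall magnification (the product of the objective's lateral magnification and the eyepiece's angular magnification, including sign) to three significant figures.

-72.0

Convert to cm: f_obj = 6 mm = 0.6 cm; d_o = 6.50 mm = 0.65 cm.
Objective: 1/d_i = 1/f_obj - 1/d_o = 1/0.6 - 1/0.65 = 0.12821 cm^-1, so d_i = 7.800 cm.
m_obj = -d_i/d_o = -7.800/0.65 = -12.000.
Eyepiece angular magnification (image at infinity): M_eye = D/f_e = 24/4 = 6.000.
Overall M = m_obj x M_eye = (-12.000)(6.000) = -72.00.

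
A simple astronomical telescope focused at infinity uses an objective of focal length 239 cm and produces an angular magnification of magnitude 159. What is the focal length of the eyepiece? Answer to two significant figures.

1.5 cm

|M| = f_obj/f_eye, so f_eye = f_obj/|M| = 239/159.0 = 1.503 cm.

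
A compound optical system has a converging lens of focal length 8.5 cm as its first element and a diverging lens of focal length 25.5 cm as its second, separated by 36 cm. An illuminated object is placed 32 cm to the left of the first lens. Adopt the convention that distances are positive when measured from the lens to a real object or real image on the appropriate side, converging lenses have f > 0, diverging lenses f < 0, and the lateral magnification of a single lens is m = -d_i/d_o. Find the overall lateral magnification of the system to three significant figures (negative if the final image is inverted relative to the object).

Lens 1: 1/d_i1 = 1/f_1 - 1/d_o1 = 1/8.5 - 1/32 = 0.08640 cm^-1, so d_i1 = 11.574 cm.
m_1 = -(11.574)/32 = -0.3617.
Object distance for lens 2: d_o2 = 36 - 11.574 = 24.426 cm.
Lens 2: 1/d_i2 = 1/f_2 - 1/d_o2 = 1/(-25.5) - 1/(24.426) = -0.08016 cm^-1, so d_i2 = -12.476 cm.
m_2 = -(-12.476)/(24.426) = 0.5108.
The system's lateral magnification is m_1 m_2 = (-0.3617)(0.5108) = -0.1847.

-0.185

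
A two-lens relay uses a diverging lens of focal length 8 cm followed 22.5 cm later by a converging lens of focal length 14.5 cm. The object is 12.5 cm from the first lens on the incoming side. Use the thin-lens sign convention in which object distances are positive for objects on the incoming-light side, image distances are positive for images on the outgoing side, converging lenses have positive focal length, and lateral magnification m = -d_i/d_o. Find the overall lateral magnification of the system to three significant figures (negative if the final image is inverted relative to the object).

-0.439

Applying the thin-lens equation to the first lens, 1/(-8) = 1/12.5 + 1/d_i1, which gives d_i1 = -4.878 cm.
Its lateral magnification is m_1 = -d_i1/d_o1 = -(-4.878)/12.5 = 0.3902.
The intermediate image is virtual, 4.878 cm to the left of lens 1, so d_o2 = L - d_i1 = 22.5 - (-4.878) = 27.378 cm.
Applying the thin-lens equation again with f_2 = 14.5 cm and d_o2 = 27.378 cm gives d_i2 = 30.826 cm.
m_2 = -(30.826)/(27.378) = -1.1259.
Total m = m_1 x m_2 = (0.3902)(-1.1259) = -0.4394.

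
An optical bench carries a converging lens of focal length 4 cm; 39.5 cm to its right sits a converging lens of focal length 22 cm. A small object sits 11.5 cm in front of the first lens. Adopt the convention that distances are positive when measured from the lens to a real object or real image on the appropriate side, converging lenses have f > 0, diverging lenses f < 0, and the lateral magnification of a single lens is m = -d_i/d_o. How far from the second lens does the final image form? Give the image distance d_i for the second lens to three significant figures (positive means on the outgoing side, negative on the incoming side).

64.6 cm

Lens 1: 1/d_i1 = 1/f_1 - 1/d_o1 = 1/4 - 1/11.5 = 0.16304 cm^-1, so d_i1 = 6.133 cm.
That image sits 33.367 cm in front of the second lens, so d_o2 = 33.367 cm.
Lens 2: 1/d_i2 = 1/f_2 - 1/d_o2 = 1/22 - 1/(33.367) = 0.01548 cm^-1, so d_i2 = 64.581 cm.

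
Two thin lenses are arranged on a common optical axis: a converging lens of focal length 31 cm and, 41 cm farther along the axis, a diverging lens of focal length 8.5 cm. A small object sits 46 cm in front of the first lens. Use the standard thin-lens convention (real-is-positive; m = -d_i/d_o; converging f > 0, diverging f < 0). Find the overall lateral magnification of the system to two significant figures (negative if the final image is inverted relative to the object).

Lens 1: 1/d_i1 = 1/f_1 - 1/d_o1 = 1/31 - 1/46 = 0.01052 cm^-1, so d_i1 = 95.067 cm.
m_1 = -(95.067)/46 = -2.0667.
Since 95.067 cm > 41 cm, the first image lies past the second lens and serves as a virtual object: d_o2 = L - d_i1 = -54.067 cm.
Lens 2: 1/d_i2 = 1/f_2 - 1/d_o2 = 1/(-8.5) - 1/(-54.067) = -0.09915 cm^-1, so d_i2 = -10.086 cm.
m_2 = -(-10.086)/(-54.067) = -0.1865.
Overall magnification: m = m_1 m_2 = 0.3855.

0.39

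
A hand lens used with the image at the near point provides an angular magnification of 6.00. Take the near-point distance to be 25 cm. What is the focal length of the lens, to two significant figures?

For the image at the near point, M = 1 + D/f.
f = D/(M - 1) = 25/(6.0 - 1) = 5.000 cm.

5.0 cm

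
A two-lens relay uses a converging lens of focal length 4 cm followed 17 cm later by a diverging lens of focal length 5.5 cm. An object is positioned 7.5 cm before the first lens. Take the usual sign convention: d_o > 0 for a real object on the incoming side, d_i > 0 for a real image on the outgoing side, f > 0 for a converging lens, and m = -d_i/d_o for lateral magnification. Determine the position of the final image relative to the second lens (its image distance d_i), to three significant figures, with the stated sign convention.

-3.33 cm

First lens: d_i1 = 1/(1/4 - 1/7.5) = 8.571 cm.
Object distance for lens 2: d_o2 = 17 - 8.571 = 8.429 cm.
Second lens: d_i2 = 1/(1/(-5.5) - 1/(8.429)) = -3.328 cm.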